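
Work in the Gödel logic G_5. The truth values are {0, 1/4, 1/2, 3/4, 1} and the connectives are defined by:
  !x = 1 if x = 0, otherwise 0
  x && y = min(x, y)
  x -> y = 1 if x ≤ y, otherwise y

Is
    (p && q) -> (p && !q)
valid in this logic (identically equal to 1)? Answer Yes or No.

Counterexample: take p = 1/4, q = 1/4.
p && q = 1/4 && 1/4 = 1/4
!q = !1/4 = 0
p && !q = 1/4 && 0 = 0
(p && q) -> (p && !q) = 1/4 -> 0 = 0
This gives 0 ≠ 1.

No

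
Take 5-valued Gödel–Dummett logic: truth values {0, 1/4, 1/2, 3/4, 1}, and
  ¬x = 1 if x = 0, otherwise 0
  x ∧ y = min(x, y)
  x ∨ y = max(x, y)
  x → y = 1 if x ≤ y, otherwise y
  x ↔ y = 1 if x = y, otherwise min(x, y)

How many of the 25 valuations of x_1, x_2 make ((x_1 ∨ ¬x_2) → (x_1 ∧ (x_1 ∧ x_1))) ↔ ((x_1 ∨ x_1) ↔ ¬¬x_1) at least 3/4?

value 1: 12 assignments (counts)
value 3/4: 4 assignments (counts)
value 1/2: 4 assignments
value 1/4: 4 assignments
value 0: 1 assignment
So 16 of the 25 assignments meet the threshold.

16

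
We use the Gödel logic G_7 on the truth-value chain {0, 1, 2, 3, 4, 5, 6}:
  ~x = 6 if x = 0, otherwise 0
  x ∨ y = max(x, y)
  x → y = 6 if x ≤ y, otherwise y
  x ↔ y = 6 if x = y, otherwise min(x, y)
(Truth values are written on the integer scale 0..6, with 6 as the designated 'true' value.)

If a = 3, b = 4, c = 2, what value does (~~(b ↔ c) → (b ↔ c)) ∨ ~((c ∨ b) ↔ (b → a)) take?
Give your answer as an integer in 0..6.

2

b ↔ c = 4 ↔ 2 = 2
~(b ↔ c) = ~2 = 0
~~(b ↔ c) = ~0 = 6
b ↔ c = 4 ↔ 2 = 2
~~(b ↔ c) → (b ↔ c) = 6 → 2 = 2
c ∨ b = 2 ∨ 4 = 4
b → a = 4 → 3 = 3
(c ∨ b) ↔ (b → a) = 4 ↔ 3 = 3
~((c ∨ b) ↔ (b → a)) = ~3 = 0
(~~(b ↔ c) → (b ↔ c)) ∨ ~((c ∨ b) ↔ (b → a)) = 2 ∨ 0 = 2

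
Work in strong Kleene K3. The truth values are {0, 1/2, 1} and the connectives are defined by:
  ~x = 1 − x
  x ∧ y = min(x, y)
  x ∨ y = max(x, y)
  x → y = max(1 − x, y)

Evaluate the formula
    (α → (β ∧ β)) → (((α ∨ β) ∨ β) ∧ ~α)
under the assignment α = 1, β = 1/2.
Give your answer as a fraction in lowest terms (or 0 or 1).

β ∧ β = 1/2 ∧ 1/2 = 1/2
α → (β ∧ β) = 1 → 1/2 = 1/2
α ∨ β = 1 ∨ 1/2 = 1
(α ∨ β) ∨ β = 1 ∨ 1/2 = 1
~α = ~1 = 0
((α ∨ β) ∨ β) ∧ ~α = 1 ∧ 0 = 0
(α → (β ∧ β)) → (((α ∨ β) ∨ β) ∧ ~α) = 1/2 → 0 = 1/2

1/2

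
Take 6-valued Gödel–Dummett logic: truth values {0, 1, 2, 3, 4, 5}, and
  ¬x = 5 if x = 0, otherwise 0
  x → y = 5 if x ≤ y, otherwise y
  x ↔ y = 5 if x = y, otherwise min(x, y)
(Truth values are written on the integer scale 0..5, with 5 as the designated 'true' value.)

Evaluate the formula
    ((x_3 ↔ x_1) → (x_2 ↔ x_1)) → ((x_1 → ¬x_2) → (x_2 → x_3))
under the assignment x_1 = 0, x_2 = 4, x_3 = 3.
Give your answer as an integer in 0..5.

3

x_3 ↔ x_1 = 3 ↔ 0 = 0
x_2 ↔ x_1 = 4 ↔ 0 = 0
(x_3 ↔ x_1) → (x_2 ↔ x_1) = 0 → 0 = 5
¬x_2 = ¬4 = 0
x_1 → ¬x_2 = 0 → 0 = 5
x_2 → x_3 = 4 → 3 = 3
(x_1 → ¬x_2) → (x_2 → x_3) = 5 → 3 = 3
((x_3 ↔ x_1) → (x_2 ↔ x_1)) → ((x_1 → ¬x_2) → (x_2 → x_3)) = 5 → 3 = 3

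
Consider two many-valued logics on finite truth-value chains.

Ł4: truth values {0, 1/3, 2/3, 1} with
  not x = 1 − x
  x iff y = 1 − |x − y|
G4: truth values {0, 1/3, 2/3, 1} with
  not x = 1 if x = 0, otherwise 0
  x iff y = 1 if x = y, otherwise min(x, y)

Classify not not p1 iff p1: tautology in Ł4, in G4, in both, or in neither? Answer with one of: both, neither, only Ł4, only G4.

In Ł4: every assignment gives 1 — tautology.
In G4: at p1 = 1/3 the value is 1/3 — not a tautology.

only Ł4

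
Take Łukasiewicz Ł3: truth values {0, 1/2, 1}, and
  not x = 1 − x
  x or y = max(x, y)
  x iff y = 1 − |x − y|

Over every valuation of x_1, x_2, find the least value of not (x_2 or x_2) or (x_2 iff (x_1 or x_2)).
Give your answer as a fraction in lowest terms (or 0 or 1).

1/2

Take x_1 = 1, x_2 = 1/2:
x_2 or x_2 = 1/2 or 1/2 = 1/2
not (x_2 or x_2) = not 1/2 = 1/2
x_1 or x_2 = 1 or 1/2 = 1
x_2 iff (x_1 or x_2) = 1/2 iff 1 = 1/2
not (x_2 or x_2) or (x_2 iff (x_1 or x_2)) = 1/2 or 1/2 = 1/2
No assignment yields a value below 1/2, so this is the minimum.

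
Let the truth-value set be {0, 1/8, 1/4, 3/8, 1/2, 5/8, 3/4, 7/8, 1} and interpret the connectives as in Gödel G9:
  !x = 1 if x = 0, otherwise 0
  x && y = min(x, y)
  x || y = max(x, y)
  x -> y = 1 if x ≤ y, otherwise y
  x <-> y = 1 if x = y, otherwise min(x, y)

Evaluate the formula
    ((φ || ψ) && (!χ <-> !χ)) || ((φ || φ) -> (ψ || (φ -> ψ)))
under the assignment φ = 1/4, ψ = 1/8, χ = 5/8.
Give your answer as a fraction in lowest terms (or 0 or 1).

φ || ψ = 1/4 || 1/8 = 1/4
!χ = !5/8 = 0
!χ = !5/8 = 0
!χ <-> !χ = 0 <-> 0 = 1
(φ || ψ) && (!χ <-> !χ) = 1/4 && 1 = 1/4
φ || φ = 1/4 || 1/4 = 1/4
φ -> ψ = 1/4 -> 1/8 = 1/8
ψ || (φ -> ψ) = 1/8 || 1/8 = 1/8
(φ || φ) -> (ψ || (φ -> ψ)) = 1/4 -> 1/8 = 1/8
((φ || ψ) && (!χ <-> !χ)) || ((φ || φ) -> (ψ || (φ -> ψ))) = 1/4 || 1/8 = 1/4

1/4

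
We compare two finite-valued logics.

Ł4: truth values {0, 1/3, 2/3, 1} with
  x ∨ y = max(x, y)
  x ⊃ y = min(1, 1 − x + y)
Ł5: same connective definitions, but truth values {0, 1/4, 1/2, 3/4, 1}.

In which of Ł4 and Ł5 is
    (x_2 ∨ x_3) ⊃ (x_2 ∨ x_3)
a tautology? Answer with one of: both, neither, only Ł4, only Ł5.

both

In Ł4: every assignment gives 1 — tautology.
In Ł5: every assignment gives 1 — tautology.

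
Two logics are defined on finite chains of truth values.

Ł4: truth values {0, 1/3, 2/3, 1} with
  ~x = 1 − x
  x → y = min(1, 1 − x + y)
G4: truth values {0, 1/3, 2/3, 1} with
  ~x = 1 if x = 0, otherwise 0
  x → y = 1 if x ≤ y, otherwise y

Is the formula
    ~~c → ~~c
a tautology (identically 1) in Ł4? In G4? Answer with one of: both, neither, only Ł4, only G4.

both

In Ł4: every assignment gives 1 — tautology.
In G4: every assignment gives 1 — tautology.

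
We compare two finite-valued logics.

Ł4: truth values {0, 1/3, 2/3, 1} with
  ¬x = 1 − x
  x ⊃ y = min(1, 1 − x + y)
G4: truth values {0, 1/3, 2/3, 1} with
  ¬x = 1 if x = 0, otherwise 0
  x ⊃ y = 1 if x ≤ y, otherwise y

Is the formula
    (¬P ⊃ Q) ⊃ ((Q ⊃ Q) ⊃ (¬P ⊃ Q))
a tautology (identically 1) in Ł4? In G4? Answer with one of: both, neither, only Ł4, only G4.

both

In Ł4: every assignment gives 1 — tautology.
In G4: every assignment gives 1 — tautology.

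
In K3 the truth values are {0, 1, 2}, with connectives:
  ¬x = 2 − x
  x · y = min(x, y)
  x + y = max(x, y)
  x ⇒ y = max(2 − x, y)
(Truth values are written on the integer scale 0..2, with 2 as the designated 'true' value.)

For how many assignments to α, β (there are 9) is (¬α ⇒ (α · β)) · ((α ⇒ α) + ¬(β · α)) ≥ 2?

α = 0, β = 0 ↦ 0  <
α = 0, β = 1 ↦ 0  <
α = 0, β = 2 ↦ 0  <
α = 1, β = 0 ↦ 1  <
α = 1, β = 1 ↦ 1  <
α = 1, β = 2 ↦ 1  <
α = 2, β = 0 ↦ 2  ≥
α = 2, β = 1 ↦ 2  ≥
α = 2, β = 2 ↦ 2  ≥
So 3 of the 9 assignments meet the threshold.

3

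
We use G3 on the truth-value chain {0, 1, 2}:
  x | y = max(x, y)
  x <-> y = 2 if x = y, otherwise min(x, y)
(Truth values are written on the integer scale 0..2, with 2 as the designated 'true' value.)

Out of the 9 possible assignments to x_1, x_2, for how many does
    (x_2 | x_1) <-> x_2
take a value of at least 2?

x_1 = 0, x_2 = 0 ↦ 2  ≥
x_1 = 0, x_2 = 1 ↦ 2  ≥
x_1 = 0, x_2 = 2 ↦ 2  ≥
x_1 = 1, x_2 = 0 ↦ 0  <
x_1 = 1, x_2 = 1 ↦ 2  ≥
x_1 = 1, x_2 = 2 ↦ 2  ≥
x_1 = 2, x_2 = 0 ↦ 0  <
x_1 = 2, x_2 = 1 ↦ 1  <
x_1 = 2, x_2 = 2 ↦ 2  ≥
So 6 of the 9 assignments meet the threshold.

6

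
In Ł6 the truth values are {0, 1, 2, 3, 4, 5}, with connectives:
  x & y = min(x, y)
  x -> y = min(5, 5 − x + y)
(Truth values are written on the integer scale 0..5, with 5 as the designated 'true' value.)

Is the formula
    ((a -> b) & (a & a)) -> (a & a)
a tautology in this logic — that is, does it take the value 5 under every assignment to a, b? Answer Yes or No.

Yes

At a = 3, b = 5, for instance:
a -> b = 3 -> 5 = 5
a & a = 3 & 3 = 3
(a -> b) & (a & a) = 5 & 3 = 3
((a -> b) & (a & a)) -> (a & a) = 3 -> 3 = 5
and checking the remaining 35 assignments likewise gives ≥ 5 in every case.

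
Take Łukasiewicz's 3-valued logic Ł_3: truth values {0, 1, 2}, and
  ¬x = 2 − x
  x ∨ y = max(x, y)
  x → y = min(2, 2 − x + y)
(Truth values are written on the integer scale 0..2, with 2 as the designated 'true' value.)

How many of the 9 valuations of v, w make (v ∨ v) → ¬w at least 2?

6

v = 0, w = 0 ↦ 2  ≥
v = 0, w = 1 ↦ 2  ≥
v = 0, w = 2 ↦ 2  ≥
v = 1, w = 0 ↦ 2  ≥
v = 1, w = 1 ↦ 2  ≥
v = 1, w = 2 ↦ 1  <
v = 2, w = 0 ↦ 2  ≥
v = 2, w = 1 ↦ 1  <
v = 2, w = 2 ↦ 0  <
So 6 of the 9 assignments meet the threshold.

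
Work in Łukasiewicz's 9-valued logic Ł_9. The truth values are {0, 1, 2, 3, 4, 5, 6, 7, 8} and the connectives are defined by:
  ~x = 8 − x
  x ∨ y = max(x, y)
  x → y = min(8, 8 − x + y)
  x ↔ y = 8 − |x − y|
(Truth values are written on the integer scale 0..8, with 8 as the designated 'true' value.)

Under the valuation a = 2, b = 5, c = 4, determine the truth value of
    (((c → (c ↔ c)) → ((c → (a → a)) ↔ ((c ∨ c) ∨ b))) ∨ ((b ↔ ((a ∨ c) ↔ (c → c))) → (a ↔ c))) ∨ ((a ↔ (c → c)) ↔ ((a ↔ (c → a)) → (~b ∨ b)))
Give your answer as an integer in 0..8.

7

c ↔ c = 4 ↔ 4 = 8
c → (c ↔ c) = 4 → 8 = 8
a → a = 2 → 2 = 8
c → (a → a) = 4 → 8 = 8
c ∨ c = 4 ∨ 4 = 4
(c ∨ c) ∨ b = 4 ∨ 5 = 5
(c → (a → a)) ↔ ((c ∨ c) ∨ b) = 8 ↔ 5 = 5
(c → (c ↔ c)) → ((c → (a → a)) ↔ ((c ∨ c) ∨ b)) = 8 → 5 = 5
a ∨ c = 2 ∨ 4 = 4
c → c = 4 → 4 = 8
(a ∨ c) ↔ (c → c) = 4 ↔ 8 = 4
b ↔ ((a ∨ c) ↔ (c → c)) = 5 ↔ 4 = 7
a ↔ c = 2 ↔ 4 = 6
(b ↔ ((a ∨ c) ↔ (c → c))) → (a ↔ c) = 7 → 6 = 7
((c → (c ↔ c)) → ((c → (a → a)) ↔ ((c ∨ c) ∨ b))) ∨ ((b ↔ ((a ∨ c) ↔ (c → c))) → (a ↔ c)) = 5 ∨ 7 = 7
c → c = 4 → 4 = 8
a ↔ (c → c) = 2 ↔ 8 = 2
c → a = 4 → 2 = 6
a ↔ (c → a) = 2 ↔ 6 = 4
~b = ~5 = 3
~b ∨ b = 3 ∨ 5 = 5
(a ↔ (c → a)) → (~b ∨ b) = 4 → 5 = 8
(a ↔ (c → c)) ↔ ((a ↔ (c → a)) → (~b ∨ b)) = 2 ↔ 8 = 2
(((c → (c ↔ c)) → ((c → (a → a)) ↔ ((c ∨ c) ∨ b))) ∨ ((b ↔ ((a ∨ c) ↔ (c → c))) → (a ↔ c))) ∨ ((a ↔ (c → c)) ↔ ((a ↔ (c → a)) → (~b ∨ b))) = 7 ∨ 2 = 7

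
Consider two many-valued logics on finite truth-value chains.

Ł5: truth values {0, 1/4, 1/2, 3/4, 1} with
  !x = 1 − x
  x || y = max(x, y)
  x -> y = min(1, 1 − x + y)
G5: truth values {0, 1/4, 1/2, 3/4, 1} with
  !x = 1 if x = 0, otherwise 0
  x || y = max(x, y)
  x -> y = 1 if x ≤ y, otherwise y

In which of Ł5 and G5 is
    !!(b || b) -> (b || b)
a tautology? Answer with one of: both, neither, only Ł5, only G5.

In Ł5: every assignment gives 1 — tautology.
In G5: at b = 1/4 the value is 1/4 — not a tautology.

only Ł5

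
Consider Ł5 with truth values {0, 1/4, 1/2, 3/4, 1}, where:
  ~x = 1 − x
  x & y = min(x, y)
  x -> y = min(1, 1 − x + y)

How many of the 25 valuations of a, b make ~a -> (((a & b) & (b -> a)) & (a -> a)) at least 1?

12

value 1: 12 assignments (counts)
value 3/4: 2 assignments
value 1/2: 5 assignments
value 1/4: 1 assignment
value 0: 5 assignments
So 12 of the 25 assignments meet the threshold.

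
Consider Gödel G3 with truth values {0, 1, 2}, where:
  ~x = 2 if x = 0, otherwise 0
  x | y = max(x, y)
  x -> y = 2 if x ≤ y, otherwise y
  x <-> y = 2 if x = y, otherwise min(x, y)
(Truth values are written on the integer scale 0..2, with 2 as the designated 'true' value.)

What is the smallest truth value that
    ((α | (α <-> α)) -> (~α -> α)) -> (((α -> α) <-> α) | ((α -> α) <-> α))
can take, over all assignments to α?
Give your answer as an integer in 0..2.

1

Take α = 1:
α <-> α = 1 <-> 1 = 2
α | (α <-> α) = 1 | 2 = 2
~α = ~1 = 0
~α -> α = 0 -> 1 = 2
(α | (α <-> α)) -> (~α -> α) = 2 -> 2 = 2
α -> α = 1 -> 1 = 2
(α -> α) <-> α = 2 <-> 1 = 1
α -> α = 1 -> 1 = 2
(α -> α) <-> α = 2 <-> 1 = 1
((α -> α) <-> α) | ((α -> α) <-> α) = 1 | 1 = 1
((α | (α <-> α)) -> (~α -> α)) -> (((α -> α) <-> α) | ((α -> α) <-> α)) = 2 -> 1 = 1
No assignment yields a value below 1, so this is the minimum.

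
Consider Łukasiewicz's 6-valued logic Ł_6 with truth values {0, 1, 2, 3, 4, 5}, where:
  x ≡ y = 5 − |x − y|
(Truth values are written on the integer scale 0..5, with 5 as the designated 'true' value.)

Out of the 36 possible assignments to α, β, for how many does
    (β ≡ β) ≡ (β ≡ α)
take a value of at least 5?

value 5: 6 assignments (counts)
value 4: 10 assignments
value 3: 8 assignments
value 2: 6 assignments
value 1: 4 assignments
value 0: 2 assignments
So 6 of the 36 assignments meet the threshold.

6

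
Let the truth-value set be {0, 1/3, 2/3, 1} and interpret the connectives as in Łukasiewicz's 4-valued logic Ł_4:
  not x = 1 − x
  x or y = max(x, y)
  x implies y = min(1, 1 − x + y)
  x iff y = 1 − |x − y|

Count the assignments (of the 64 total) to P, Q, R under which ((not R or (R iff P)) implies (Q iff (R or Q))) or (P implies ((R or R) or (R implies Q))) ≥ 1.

63

value 1: 63 assignments (counts)
value 2/3: 1 assignment
So 63 of the 64 assignments meet the threshold.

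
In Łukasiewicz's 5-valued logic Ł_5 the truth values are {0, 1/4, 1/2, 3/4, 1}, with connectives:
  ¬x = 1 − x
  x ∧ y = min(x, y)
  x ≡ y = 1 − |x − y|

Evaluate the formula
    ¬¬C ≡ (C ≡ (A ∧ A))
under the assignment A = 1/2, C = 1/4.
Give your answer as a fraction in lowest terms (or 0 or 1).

1/2

¬C = ¬1/4 = 3/4
¬¬C = ¬3/4 = 1/4
A ∧ A = 1/2 ∧ 1/2 = 1/2
C ≡ (A ∧ A) = 1/4 ≡ 1/2 = 3/4
¬¬C ≡ (C ≡ (A ∧ A)) = 1/4 ≡ 3/4 = 1/2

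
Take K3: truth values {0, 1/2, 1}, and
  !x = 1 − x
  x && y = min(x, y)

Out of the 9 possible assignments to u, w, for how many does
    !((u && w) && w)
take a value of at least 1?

u = 0, w = 0 ↦ 1  ≥
u = 0, w = 1/2 ↦ 1  ≥
u = 0, w = 1 ↦ 1  ≥
u = 1/2, w = 0 ↦ 1  ≥
u = 1/2, w = 1/2 ↦ 1/2  <
u = 1/2, w = 1 ↦ 1/2  <
u = 1, w = 0 ↦ 1  ≥
u = 1, w = 1/2 ↦ 1/2  <
u = 1, w = 1 ↦ 0  <
So 5 of the 9 assignments meet the threshold.

5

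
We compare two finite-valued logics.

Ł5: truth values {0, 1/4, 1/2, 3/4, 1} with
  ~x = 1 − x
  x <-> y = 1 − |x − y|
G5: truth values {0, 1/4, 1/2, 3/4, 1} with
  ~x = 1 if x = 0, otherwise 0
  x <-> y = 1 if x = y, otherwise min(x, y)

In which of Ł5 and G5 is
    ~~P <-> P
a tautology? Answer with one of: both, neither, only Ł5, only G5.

only Ł5

In Ł5: every assignment gives 1 — tautology.
In G5: at P = 1/4 the value is 1/4 — not a tautology.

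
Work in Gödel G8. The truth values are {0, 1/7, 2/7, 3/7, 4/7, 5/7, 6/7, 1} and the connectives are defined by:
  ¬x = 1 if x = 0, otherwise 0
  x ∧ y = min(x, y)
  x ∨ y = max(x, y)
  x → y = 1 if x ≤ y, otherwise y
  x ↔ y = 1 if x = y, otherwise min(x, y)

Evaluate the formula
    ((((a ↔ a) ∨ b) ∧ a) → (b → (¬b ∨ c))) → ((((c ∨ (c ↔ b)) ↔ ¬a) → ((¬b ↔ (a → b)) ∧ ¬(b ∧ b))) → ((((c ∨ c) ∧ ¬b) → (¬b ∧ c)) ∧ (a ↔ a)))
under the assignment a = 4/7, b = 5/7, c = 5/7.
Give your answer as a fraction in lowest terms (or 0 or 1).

1

a ↔ a = 4/7 ↔ 4/7 = 1
(a ↔ a) ∨ b = 1 ∨ 5/7 = 1
((a ↔ a) ∨ b) ∧ a = 1 ∧ 4/7 = 4/7
¬b = ¬5/7 = 0
¬b ∨ c = 0 ∨ 5/7 = 5/7
b → (¬b ∨ c) = 5/7 → 5/7 = 1
(((a ↔ a) ∨ b) ∧ a) → (b → (¬b ∨ c)) = 4/7 → 1 = 1
c ↔ b = 5/7 ↔ 5/7 = 1
c ∨ (c ↔ b) = 5/7 ∨ 1 = 1
¬a = ¬4/7 = 0
(c ∨ (c ↔ b)) ↔ ¬a = 1 ↔ 0 = 0
¬b = ¬5/7 = 0
a → b = 4/7 → 5/7 = 1
¬b ↔ (a → b) = 0 ↔ 1 = 0
b ∧ b = 5/7 ∧ 5/7 = 5/7
¬(b ∧ b) = ¬5/7 = 0
(¬b ↔ (a → b)) ∧ ¬(b ∧ b) = 0 ∧ 0 = 0
((c ∨ (c ↔ b)) ↔ ¬a) → ((¬b ↔ (a → b)) ∧ ¬(b ∧ b)) = 0 → 0 = 1
c ∨ c = 5/7 ∨ 5/7 = 5/7
¬b = ¬5/7 = 0
(c ∨ c) ∧ ¬b = 5/7 ∧ 0 = 0
¬b = ¬5/7 = 0
¬b ∧ c = 0 ∧ 5/7 = 0
((c ∨ c) ∧ ¬b) → (¬b ∧ c) = 0 → 0 = 1
a ↔ a = 4/7 ↔ 4/7 = 1
(((c ∨ c) ∧ ¬b) → (¬b ∧ c)) ∧ (a ↔ a) = 1 ∧ 1 = 1
(((c ∨ (c ↔ b)) ↔ ¬a) → ((¬b ↔ (a → b)) ∧ ¬(b ∧ b))) → ((((c ∨ c) ∧ ¬b) → (¬b ∧ c)) ∧ (a ↔ a)) = 1 → 1 = 1
((((a ↔ a) ∨ b) ∧ a) → (b → (¬b ∨ c))) → ((((c ∨ (c ↔ b)) ↔ ¬a) → ((¬b ↔ (a → b)) ∧ ¬(b ∧ b))) → ((((c ∨ c) ∧ ¬b) → (¬b ∧ c)) ∧ (a ↔ a))) = 1 → 1 = 1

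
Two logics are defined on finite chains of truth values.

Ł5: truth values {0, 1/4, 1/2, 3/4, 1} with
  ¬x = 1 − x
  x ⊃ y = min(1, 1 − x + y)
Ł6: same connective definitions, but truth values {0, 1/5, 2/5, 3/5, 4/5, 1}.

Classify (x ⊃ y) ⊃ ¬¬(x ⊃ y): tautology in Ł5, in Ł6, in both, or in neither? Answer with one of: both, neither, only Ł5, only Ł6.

In Ł5: every assignment gives 1 — tautology.
In Ł6: every assignment gives 1 — tautology.

both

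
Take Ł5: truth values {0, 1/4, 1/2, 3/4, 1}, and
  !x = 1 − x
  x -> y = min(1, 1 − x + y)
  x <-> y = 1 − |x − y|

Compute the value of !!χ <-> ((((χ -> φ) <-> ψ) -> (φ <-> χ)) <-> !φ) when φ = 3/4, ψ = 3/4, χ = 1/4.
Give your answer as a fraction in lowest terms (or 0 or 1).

!χ = !1/4 = 3/4
!!χ = !3/4 = 1/4
χ -> φ = 1/4 -> 3/4 = 1
(χ -> φ) <-> ψ = 1 <-> 3/4 = 3/4
φ <-> χ = 3/4 <-> 1/4 = 1/2
((χ -> φ) <-> ψ) -> (φ <-> χ) = 3/4 -> 1/2 = 3/4
!φ = !3/4 = 1/4
(((χ -> φ) <-> ψ) -> (φ <-> χ)) <-> !φ = 3/4 <-> 1/4 = 1/2
!!χ <-> ((((χ -> φ) <-> ψ) -> (φ <-> χ)) <-> !φ) = 1/4 <-> 1/2 = 3/4

3/4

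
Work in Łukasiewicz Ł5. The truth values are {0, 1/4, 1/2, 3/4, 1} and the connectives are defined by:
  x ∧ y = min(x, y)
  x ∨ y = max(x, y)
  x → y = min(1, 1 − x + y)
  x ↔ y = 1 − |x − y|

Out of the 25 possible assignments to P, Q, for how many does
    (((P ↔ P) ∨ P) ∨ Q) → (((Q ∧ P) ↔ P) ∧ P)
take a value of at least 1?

value 1: 1 assignment (counts)
value 3/4: 4 assignments
value 1/2: 7 assignments
value 1/4: 7 assignments
value 0: 6 assignments
So 1 of the 25 assignments meets the threshold.

1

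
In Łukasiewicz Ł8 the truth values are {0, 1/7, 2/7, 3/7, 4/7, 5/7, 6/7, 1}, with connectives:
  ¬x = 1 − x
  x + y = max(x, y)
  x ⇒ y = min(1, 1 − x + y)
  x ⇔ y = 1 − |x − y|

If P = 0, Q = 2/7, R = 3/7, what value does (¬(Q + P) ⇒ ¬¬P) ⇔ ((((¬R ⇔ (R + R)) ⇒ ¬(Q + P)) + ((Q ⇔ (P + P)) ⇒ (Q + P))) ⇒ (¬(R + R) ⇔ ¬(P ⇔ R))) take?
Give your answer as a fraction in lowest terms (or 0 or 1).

2/7

Q + P = 2/7 + 0 = 2/7
¬(Q + P) = ¬2/7 = 5/7
¬P = ¬0 = 1
¬¬P = ¬1 = 0
¬(Q + P) ⇒ ¬¬P = 5/7 ⇒ 0 = 2/7
¬R = ¬3/7 = 4/7
R + R = 3/7 + 3/7 = 3/7
¬R ⇔ (R + R) = 4/7 ⇔ 3/7 = 6/7
Q + P = 2/7 + 0 = 2/7
¬(Q + P) = ¬2/7 = 5/7
(¬R ⇔ (R + R)) ⇒ ¬(Q + P) = 6/7 ⇒ 5/7 = 6/7
P + P = 0 + 0 = 0
Q ⇔ (P + P) = 2/7 ⇔ 0 = 5/7
Q + P = 2/7 + 0 = 2/7
(Q ⇔ (P + P)) ⇒ (Q + P) = 5/7 ⇒ 2/7 = 4/7
((¬R ⇔ (R + R)) ⇒ ¬(Q + P)) + ((Q ⇔ (P + P)) ⇒ (Q + P)) = 6/7 + 4/7 = 6/7
R + R = 3/7 + 3/7 = 3/7
¬(R + R) = ¬3/7 = 4/7
P ⇔ R = 0 ⇔ 3/7 = 4/7
¬(P ⇔ R) = ¬4/7 = 3/7
¬(R + R) ⇔ ¬(P ⇔ R) = 4/7 ⇔ 3/7 = 6/7
(((¬R ⇔ (R + R)) ⇒ ¬(Q + P)) + ((Q ⇔ (P + P)) ⇒ (Q + P))) ⇒ (¬(R + R) ⇔ ¬(P ⇔ R)) = 6/7 ⇒ 6/7 = 1
(¬(Q + P) ⇒ ¬¬P) ⇔ ((((¬R ⇔ (R + R)) ⇒ ¬(Q + P)) + ((Q ⇔ (P + P)) ⇒ (Q + P))) ⇒ (¬(R + R) ⇔ ¬(P ⇔ R))) = 2/7 ⇔ 1 = 2/7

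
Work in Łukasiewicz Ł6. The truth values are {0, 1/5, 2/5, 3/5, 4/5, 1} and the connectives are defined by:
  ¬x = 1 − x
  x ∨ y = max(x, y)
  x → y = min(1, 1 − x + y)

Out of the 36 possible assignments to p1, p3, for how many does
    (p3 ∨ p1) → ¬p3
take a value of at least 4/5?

value 1: 15 assignments (counts)
value 4/5: 6 assignments (counts)
value 3/5: 2 assignments
value 2/5: 6 assignments
value 1/5: 1 assignment
value 0: 6 assignments
So 21 of the 36 assignments meet the threshold.

21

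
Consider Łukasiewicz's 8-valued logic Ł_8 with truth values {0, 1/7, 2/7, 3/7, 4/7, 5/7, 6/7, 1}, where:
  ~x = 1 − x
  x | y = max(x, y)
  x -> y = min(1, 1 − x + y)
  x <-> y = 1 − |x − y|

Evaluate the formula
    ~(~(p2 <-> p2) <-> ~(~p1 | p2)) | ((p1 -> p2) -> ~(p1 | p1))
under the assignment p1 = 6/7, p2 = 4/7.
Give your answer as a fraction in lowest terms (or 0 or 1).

p2 <-> p2 = 4/7 <-> 4/7 = 1
~(p2 <-> p2) = ~1 = 0
~p1 = ~6/7 = 1/7
~p1 | p2 = 1/7 | 4/7 = 4/7
~(~p1 | p2) = ~4/7 = 3/7
~(p2 <-> p2) <-> ~(~p1 | p2) = 0 <-> 3/7 = 4/7
~(~(p2 <-> p2) <-> ~(~p1 | p2)) = ~4/7 = 3/7
p1 -> p2 = 6/7 -> 4/7 = 5/7
p1 | p1 = 6/7 | 6/7 = 6/7
~(p1 | p1) = ~6/7 = 1/7
(p1 -> p2) -> ~(p1 | p1) = 5/7 -> 1/7 = 3/7
~(~(p2 <-> p2) <-> ~(~p1 | p2)) | ((p1 -> p2) -> ~(p1 | p1)) = 3/7 | 3/7 = 3/7

3/7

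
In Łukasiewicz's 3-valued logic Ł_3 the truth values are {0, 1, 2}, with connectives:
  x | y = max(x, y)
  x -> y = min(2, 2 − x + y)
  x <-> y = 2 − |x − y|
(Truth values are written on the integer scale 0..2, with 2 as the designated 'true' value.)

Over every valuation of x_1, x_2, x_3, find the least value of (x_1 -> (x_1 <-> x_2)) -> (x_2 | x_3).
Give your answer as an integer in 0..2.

Take x_1 = 0, x_2 = 0, x_3 = 0:
x_1 <-> x_2 = 0 <-> 0 = 2
x_1 -> (x_1 <-> x_2) = 0 -> 2 = 2
x_2 | x_3 = 0 | 0 = 0
(x_1 -> (x_1 <-> x_2)) -> (x_2 | x_3) = 2 -> 0 = 0
No assignment yields a value below 0, so this is the minimum.

0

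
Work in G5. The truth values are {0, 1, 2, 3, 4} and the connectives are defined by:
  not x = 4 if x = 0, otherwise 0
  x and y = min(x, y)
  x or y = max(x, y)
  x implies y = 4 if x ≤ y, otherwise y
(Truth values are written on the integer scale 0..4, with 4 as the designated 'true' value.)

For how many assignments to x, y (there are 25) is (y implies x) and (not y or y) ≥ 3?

9

value 4: 6 assignments (counts)
value 3: 3 assignments (counts)
value 2: 5 assignments
value 1: 7 assignments
value 0: 4 assignments
So 9 of the 25 assignments meet the threshold.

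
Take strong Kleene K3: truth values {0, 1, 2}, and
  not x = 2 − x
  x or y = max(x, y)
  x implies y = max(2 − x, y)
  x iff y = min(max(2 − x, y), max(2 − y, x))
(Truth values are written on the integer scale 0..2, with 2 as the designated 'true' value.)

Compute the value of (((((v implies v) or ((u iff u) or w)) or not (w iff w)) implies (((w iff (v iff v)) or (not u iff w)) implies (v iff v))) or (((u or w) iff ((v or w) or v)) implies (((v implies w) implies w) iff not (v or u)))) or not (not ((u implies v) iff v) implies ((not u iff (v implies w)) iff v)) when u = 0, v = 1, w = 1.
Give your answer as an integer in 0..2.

v implies v = 1 implies 1 = 1
u iff u = 0 iff 0 = 2
(u iff u) or w = 2 or 1 = 2
(v implies v) or ((u iff u) or w) = 1 or 2 = 2
w iff w = 1 iff 1 = 1
not (w iff w) = not 1 = 1
((v implies v) or ((u iff u) or w)) or not (w iff w) = 2 or 1 = 2
v iff v = 1 iff 1 = 1
w iff (v iff v) = 1 iff 1 = 1
not u = not 0 = 2
not u iff w = 2 iff 1 = 1
(w iff (v iff v)) or (not u iff w) = 1 or 1 = 1
v iff v = 1 iff 1 = 1
((w iff (v iff v)) or (not u iff w)) implies (v iff v) = 1 implies 1 = 1
(((v implies v) or ((u iff u) or w)) or not (w iff w)) implies (((w iff (v iff v)) or (not u iff w)) implies (v iff v)) = 2 implies 1 = 1
u or w = 0 or 1 = 1
v or w = 1 or 1 = 1
(v or w) or v = 1 or 1 = 1
(u or w) iff ((v or w) or v) = 1 iff 1 = 1
v implies w = 1 implies 1 = 1
(v implies w) implies w = 1 implies 1 = 1
v or u = 1 or 0 = 1
not (v or u) = not 1 = 1
((v implies w) implies w) iff not (v or u) = 1 iff 1 = 1
((u or w) iff ((v or w) or v)) implies (((v implies w) implies w) iff not (v or u)) = 1 implies 1 = 1
((((v implies v) or ((u iff u) or w)) or not (w iff w)) implies (((w iff (v iff v)) or (not u iff w)) implies (v iff v))) or (((u or w) iff ((v or w) or v)) implies (((v implies w) implies w) iff not (v or u))) = 1 or 1 = 1
u implies v = 0 implies 1 = 2
(u implies v) iff v = 2 iff 1 = 1
not ((u implies v) iff v) = not 1 = 1
not u = not 0 = 2
v implies w = 1 implies 1 = 1
not u iff (v implies w) = 2 iff 1 = 1
(not u iff (v implies w)) iff v = 1 iff 1 = 1
not ((u implies v) iff v) implies ((not u iff (v implies w)) iff v) = 1 implies 1 = 1
not (not ((u implies v) iff v) implies ((not u iff (v implies w)) iff v)) = not 1 = 1
(((((v implies v) or ((u iff u) or w)) or not (w iff w)) implies (((w iff (v iff v)) or (not u iff w)) implies (v iff v))) or (((u or w) iff ((v or w) or v)) implies (((v implies w) implies w) iff not (v or u)))) or not (not ((u implies v) iff v) implies ((not u iff (v implies w)) iff v)) = 1 or 1 = 1

1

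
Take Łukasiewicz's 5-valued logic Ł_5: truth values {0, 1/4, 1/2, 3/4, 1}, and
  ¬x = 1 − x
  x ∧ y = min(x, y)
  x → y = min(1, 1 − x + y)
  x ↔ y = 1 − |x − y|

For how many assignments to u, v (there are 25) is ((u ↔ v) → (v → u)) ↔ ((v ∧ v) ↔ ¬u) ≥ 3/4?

13

value 1: 5 assignments (counts)
value 3/4: 8 assignments (counts)
value 1/2: 6 assignments
value 1/4: 4 assignments
value 0: 2 assignments
So 13 of the 25 assignments meet the threshold.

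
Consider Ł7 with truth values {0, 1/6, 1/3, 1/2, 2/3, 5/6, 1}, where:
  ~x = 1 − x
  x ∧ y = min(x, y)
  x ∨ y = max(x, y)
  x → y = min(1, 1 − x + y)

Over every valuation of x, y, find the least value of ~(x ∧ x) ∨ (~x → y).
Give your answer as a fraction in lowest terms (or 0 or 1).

1/2

Take x = 1/2, y = 0:
x ∧ x = 1/2 ∧ 1/2 = 1/2
~(x ∧ x) = ~1/2 = 1/2
~x = ~1/2 = 1/2
~x → y = 1/2 → 0 = 1/2
~(x ∧ x) ∨ (~x → y) = 1/2 ∨ 1/2 = 1/2
No assignment yields a value below 1/2, so this is the minimum.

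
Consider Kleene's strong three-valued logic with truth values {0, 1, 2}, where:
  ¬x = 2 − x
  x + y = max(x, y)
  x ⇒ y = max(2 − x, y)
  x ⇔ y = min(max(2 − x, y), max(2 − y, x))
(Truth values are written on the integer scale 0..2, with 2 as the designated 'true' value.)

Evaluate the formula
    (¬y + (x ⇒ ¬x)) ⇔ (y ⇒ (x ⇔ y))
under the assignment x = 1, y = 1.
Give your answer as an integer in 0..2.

1

¬y = ¬1 = 1
¬x = ¬1 = 1
x ⇒ ¬x = 1 ⇒ 1 = 1
¬y + (x ⇒ ¬x) = 1 + 1 = 1
x ⇔ y = 1 ⇔ 1 = 1
y ⇒ (x ⇔ y) = 1 ⇒ 1 = 1
(¬y + (x ⇒ ¬x)) ⇔ (y ⇒ (x ⇔ y)) = 1 ⇔ 1 = 1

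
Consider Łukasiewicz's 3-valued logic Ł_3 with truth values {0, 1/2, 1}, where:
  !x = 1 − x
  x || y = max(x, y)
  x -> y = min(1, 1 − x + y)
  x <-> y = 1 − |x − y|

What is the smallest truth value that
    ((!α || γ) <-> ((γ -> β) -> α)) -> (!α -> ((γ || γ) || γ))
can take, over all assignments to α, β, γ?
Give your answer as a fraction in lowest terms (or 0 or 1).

1/2

Take α = 1/2, β = 0, γ = 0:
!α = !1/2 = 1/2
!α || γ = 1/2 || 0 = 1/2
γ -> β = 0 -> 0 = 1
(γ -> β) -> α = 1 -> 1/2 = 1/2
(!α || γ) <-> ((γ -> β) -> α) = 1/2 <-> 1/2 = 1
!α = !1/2 = 1/2
γ || γ = 0 || 0 = 0
(γ || γ) || γ = 0 || 0 = 0
!α -> ((γ || γ) || γ) = 1/2 -> 0 = 1/2
((!α || γ) <-> ((γ -> β) -> α)) -> (!α -> ((γ || γ) || γ)) = 1 -> 1/2 = 1/2
No assignment yields a value below 1/2, so this is the minimum.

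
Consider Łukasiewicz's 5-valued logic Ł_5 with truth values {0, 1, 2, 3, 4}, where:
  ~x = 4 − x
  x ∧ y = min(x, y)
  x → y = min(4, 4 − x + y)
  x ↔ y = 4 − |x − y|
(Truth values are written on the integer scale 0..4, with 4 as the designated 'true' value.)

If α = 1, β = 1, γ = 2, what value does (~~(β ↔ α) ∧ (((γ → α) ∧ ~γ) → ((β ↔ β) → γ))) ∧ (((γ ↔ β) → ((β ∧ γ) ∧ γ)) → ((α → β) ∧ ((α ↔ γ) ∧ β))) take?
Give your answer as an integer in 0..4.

3

β ↔ α = 1 ↔ 1 = 4
~(β ↔ α) = ~4 = 0
~~(β ↔ α) = ~0 = 4
γ → α = 2 → 1 = 3
~γ = ~2 = 2
(γ → α) ∧ ~γ = 3 ∧ 2 = 2
β ↔ β = 1 ↔ 1 = 4
(β ↔ β) → γ = 4 → 2 = 2
((γ → α) ∧ ~γ) → ((β ↔ β) → γ) = 2 → 2 = 4
~~(β ↔ α) ∧ (((γ → α) ∧ ~γ) → ((β ↔ β) → γ)) = 4 ∧ 4 = 4
γ ↔ β = 2 ↔ 1 = 3
β ∧ γ = 1 ∧ 2 = 1
(β ∧ γ) ∧ γ = 1 ∧ 2 = 1
(γ ↔ β) → ((β ∧ γ) ∧ γ) = 3 → 1 = 2
α → β = 1 → 1 = 4
α ↔ γ = 1 ↔ 2 = 3
(α ↔ γ) ∧ β = 3 ∧ 1 = 1
(α → β) ∧ ((α ↔ γ) ∧ β) = 4 ∧ 1 = 1
((γ ↔ β) → ((β ∧ γ) ∧ γ)) → ((α → β) ∧ ((α ↔ γ) ∧ β)) = 2 → 1 = 3
(~~(β ↔ α) ∧ (((γ → α) ∧ ~γ) → ((β ↔ β) → γ))) ∧ (((γ ↔ β) → ((β ∧ γ) ∧ γ)) → ((α → β) ∧ ((α ↔ γ) ∧ β))) = 4 ∧ 3 = 3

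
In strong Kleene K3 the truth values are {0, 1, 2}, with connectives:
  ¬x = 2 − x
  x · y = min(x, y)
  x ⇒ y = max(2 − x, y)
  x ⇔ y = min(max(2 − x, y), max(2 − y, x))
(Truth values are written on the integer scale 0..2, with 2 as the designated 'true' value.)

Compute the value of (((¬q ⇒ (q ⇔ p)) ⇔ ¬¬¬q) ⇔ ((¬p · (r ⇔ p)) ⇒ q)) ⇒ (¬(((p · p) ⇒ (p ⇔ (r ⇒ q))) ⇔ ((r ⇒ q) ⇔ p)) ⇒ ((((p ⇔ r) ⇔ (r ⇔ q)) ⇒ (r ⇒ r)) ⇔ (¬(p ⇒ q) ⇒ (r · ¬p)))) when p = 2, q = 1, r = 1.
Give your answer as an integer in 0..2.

1

¬q = ¬1 = 1
q ⇔ p = 1 ⇔ 2 = 1
¬q ⇒ (q ⇔ p) = 1 ⇒ 1 = 1
¬q = ¬1 = 1
¬¬q = ¬1 = 1
¬¬¬q = ¬1 = 1
(¬q ⇒ (q ⇔ p)) ⇔ ¬¬¬q = 1 ⇔ 1 = 1
¬p = ¬2 = 0
r ⇔ p = 1 ⇔ 2 = 1
¬p · (r ⇔ p) = 0 · 1 = 0
(¬p · (r ⇔ p)) ⇒ q = 0 ⇒ 1 = 2
((¬q ⇒ (q ⇔ p)) ⇔ ¬¬¬q) ⇔ ((¬p · (r ⇔ p)) ⇒ q) = 1 ⇔ 2 = 1
p · p = 2 · 2 = 2
r ⇒ q = 1 ⇒ 1 = 1
p ⇔ (r ⇒ q) = 2 ⇔ 1 = 1
(p · p) ⇒ (p ⇔ (r ⇒ q)) = 2 ⇒ 1 = 1
r ⇒ q = 1 ⇒ 1 = 1
(r ⇒ q) ⇔ p = 1 ⇔ 2 = 1
((p · p) ⇒ (p ⇔ (r ⇒ q))) ⇔ ((r ⇒ q) ⇔ p) = 1 ⇔ 1 = 1
¬(((p · p) ⇒ (p ⇔ (r ⇒ q))) ⇔ ((r ⇒ q) ⇔ p)) = ¬1 = 1
p ⇔ r = 2 ⇔ 1 = 1
r ⇔ q = 1 ⇔ 1 = 1
(p ⇔ r) ⇔ (r ⇔ q) = 1 ⇔ 1 = 1
r ⇒ r = 1 ⇒ 1 = 1
((p ⇔ r) ⇔ (r ⇔ q)) ⇒ (r ⇒ r) = 1 ⇒ 1 = 1
p ⇒ q = 2 ⇒ 1 = 1
¬(p ⇒ q) = ¬1 = 1
¬p = ¬2 = 0
r · ¬p = 1 · 0 = 0
¬(p ⇒ q) ⇒ (r · ¬p) = 1 ⇒ 0 = 1
(((p ⇔ r) ⇔ (r ⇔ q)) ⇒ (r ⇒ r)) ⇔ (¬(p ⇒ q) ⇒ (r · ¬p)) = 1 ⇔ 1 = 1
¬(((p · p) ⇒ (p ⇔ (r ⇒ q))) ⇔ ((r ⇒ q) ⇔ p)) ⇒ ((((p ⇔ r) ⇔ (r ⇔ q)) ⇒ (r ⇒ r)) ⇔ (¬(p ⇒ q) ⇒ (r · ¬p))) = 1 ⇒ 1 = 1
(((¬q ⇒ (q ⇔ p)) ⇔ ¬¬¬q) ⇔ ((¬p · (r ⇔ p)) ⇒ q)) ⇒ (¬(((p · p) ⇒ (p ⇔ (r ⇒ q))) ⇔ ((r ⇒ q) ⇔ p)) ⇒ ((((p ⇔ r) ⇔ (r ⇔ q)) ⇒ (r ⇒ r)) ⇔ (¬(p ⇒ q) ⇒ (r · ¬p)))) = 1 ⇒ 1 = 1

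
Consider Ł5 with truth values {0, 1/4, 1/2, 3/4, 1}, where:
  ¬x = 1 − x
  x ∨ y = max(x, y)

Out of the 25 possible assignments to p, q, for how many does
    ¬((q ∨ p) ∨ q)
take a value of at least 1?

value 1: 1 assignment (counts)
value 3/4: 3 assignments
value 1/2: 5 assignments
value 1/4: 7 assignments
value 0: 9 assignments
So 1 of the 25 assignments meets the threshold.

1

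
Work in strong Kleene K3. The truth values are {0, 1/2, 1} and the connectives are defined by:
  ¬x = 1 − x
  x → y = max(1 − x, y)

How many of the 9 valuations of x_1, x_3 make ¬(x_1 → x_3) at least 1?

1

x_1 = 0, x_3 = 0 ↦ 0  <
x_1 = 0, x_3 = 1/2 ↦ 0  <
x_1 = 0, x_3 = 1 ↦ 0  <
x_1 = 1/2, x_3 = 0 ↦ 1/2  <
x_1 = 1/2, x_3 = 1/2 ↦ 1/2  <
x_1 = 1/2, x_3 = 1 ↦ 0  <
x_1 = 1, x_3 = 0 ↦ 1  ≥
x_1 = 1, x_3 = 1/2 ↦ 1/2  <
x_1 = 1, x_3 = 1 ↦ 0  <
So 1 of the 9 assignments meets the threshold.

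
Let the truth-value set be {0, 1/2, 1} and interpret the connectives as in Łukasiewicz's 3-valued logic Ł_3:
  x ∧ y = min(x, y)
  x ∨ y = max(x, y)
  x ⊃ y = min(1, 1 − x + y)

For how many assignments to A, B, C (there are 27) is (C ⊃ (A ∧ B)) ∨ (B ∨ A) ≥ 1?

20

value 1: 20 assignments (counts)
value 1/2: 6 assignments
value 0: 1 assignment
So 20 of the 27 assignments meet the threshold.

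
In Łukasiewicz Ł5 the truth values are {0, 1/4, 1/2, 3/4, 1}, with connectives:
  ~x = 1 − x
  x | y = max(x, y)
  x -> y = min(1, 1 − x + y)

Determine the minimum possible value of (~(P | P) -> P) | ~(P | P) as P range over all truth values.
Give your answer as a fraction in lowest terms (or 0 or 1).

3/4

Take P = 1/4:
P | P = 1/4 | 1/4 = 1/4
~(P | P) = ~1/4 = 3/4
~(P | P) -> P = 3/4 -> 1/4 = 1/2
P | P = 1/4 | 1/4 = 1/4
~(P | P) = ~1/4 = 3/4
(~(P | P) -> P) | ~(P | P) = 1/2 | 3/4 = 3/4
No assignment yields a value below 3/4, so this is the minimum.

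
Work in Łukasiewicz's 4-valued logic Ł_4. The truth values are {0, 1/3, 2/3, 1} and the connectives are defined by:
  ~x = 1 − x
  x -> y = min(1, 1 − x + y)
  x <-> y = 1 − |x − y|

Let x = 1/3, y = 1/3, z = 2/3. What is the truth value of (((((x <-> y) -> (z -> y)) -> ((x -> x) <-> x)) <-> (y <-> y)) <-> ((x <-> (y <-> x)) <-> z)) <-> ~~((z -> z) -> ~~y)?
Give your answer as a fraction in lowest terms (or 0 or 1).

1/3

x <-> y = 1/3 <-> 1/3 = 1
z -> y = 2/3 -> 1/3 = 2/3
(x <-> y) -> (z -> y) = 1 -> 2/3 = 2/3
x -> x = 1/3 -> 1/3 = 1
(x -> x) <-> x = 1 <-> 1/3 = 1/3
((x <-> y) -> (z -> y)) -> ((x -> x) <-> x) = 2/3 -> 1/3 = 2/3
y <-> y = 1/3 <-> 1/3 = 1
(((x <-> y) -> (z -> y)) -> ((x -> x) <-> x)) <-> (y <-> y) = 2/3 <-> 1 = 2/3
y <-> x = 1/3 <-> 1/3 = 1
x <-> (y <-> x) = 1/3 <-> 1 = 1/3
(x <-> (y <-> x)) <-> z = 1/3 <-> 2/3 = 2/3
((((x <-> y) -> (z -> y)) -> ((x -> x) <-> x)) <-> (y <-> y)) <-> ((x <-> (y <-> x)) <-> z) = 2/3 <-> 2/3 = 1
z -> z = 2/3 -> 2/3 = 1
~y = ~1/3 = 2/3
~~y = ~2/3 = 1/3
(z -> z) -> ~~y = 1 -> 1/3 = 1/3
~((z -> z) -> ~~y) = ~1/3 = 2/3
~~((z -> z) -> ~~y) = ~2/3 = 1/3
(((((x <-> y) -> (z -> y)) -> ((x -> x) <-> x)) <-> (y <-> y)) <-> ((x <-> (y <-> x)) <-> z)) <-> ~~((z -> z) -> ~~y) = 1 <-> 1/3 = 1/3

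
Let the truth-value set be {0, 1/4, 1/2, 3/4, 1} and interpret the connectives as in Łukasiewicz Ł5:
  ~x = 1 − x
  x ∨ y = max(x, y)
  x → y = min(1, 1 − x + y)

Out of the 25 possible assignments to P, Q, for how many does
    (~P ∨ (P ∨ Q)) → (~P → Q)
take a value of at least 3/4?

value 1: 19 assignments (counts)
value 3/4: 2 assignments (counts)
value 1/2: 2 assignments
value 1/4: 1 assignment
value 0: 1 assignment
So 21 of the 25 assignments meet the threshold.

21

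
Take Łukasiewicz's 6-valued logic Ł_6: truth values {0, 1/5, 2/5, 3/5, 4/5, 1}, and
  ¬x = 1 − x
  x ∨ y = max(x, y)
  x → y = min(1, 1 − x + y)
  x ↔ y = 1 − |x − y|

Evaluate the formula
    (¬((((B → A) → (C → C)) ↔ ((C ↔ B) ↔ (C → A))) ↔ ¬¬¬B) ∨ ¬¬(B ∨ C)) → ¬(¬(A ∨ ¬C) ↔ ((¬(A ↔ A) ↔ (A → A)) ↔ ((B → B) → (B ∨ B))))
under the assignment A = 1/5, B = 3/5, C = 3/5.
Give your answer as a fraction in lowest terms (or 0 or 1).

B → A = 3/5 → 1/5 = 3/5
C → C = 3/5 → 3/5 = 1
(B → A) → (C → C) = 3/5 → 1 = 1
C ↔ B = 3/5 ↔ 3/5 = 1
C → A = 3/5 → 1/5 = 3/5
(C ↔ B) ↔ (C → A) = 1 ↔ 3/5 = 3/5
((B → A) → (C → C)) ↔ ((C ↔ B) ↔ (C → A)) = 1 ↔ 3/5 = 3/5
¬B = ¬3/5 = 2/5
¬¬B = ¬2/5 = 3/5
¬¬¬B = ¬3/5 = 2/5
(((B → A) → (C → C)) ↔ ((C ↔ B) ↔ (C → A))) ↔ ¬¬¬B = 3/5 ↔ 2/5 = 4/5
¬((((B → A) → (C → C)) ↔ ((C ↔ B) ↔ (C → A))) ↔ ¬¬¬B) = ¬4/5 = 1/5
B ∨ C = 3/5 ∨ 3/5 = 3/5
¬(B ∨ C) = ¬3/5 = 2/5
¬¬(B ∨ C) = ¬2/5 = 3/5
¬((((B → A) → (C → C)) ↔ ((C ↔ B) ↔ (C → A))) ↔ ¬¬¬B) ∨ ¬¬(B ∨ C) = 1/5 ∨ 3/5 = 3/5
¬C = ¬3/5 = 2/5
A ∨ ¬C = 1/5 ∨ 2/5 = 2/5
¬(A ∨ ¬C) = ¬2/5 = 3/5
A ↔ A = 1/5 ↔ 1/5 = 1
¬(A ↔ A) = ¬1 = 0
A → A = 1/5 → 1/5 = 1
¬(A ↔ A) ↔ (A → A) = 0 ↔ 1 = 0
B → B = 3/5 → 3/5 = 1
B ∨ B = 3/5 ∨ 3/5 = 3/5
(B → B) → (B ∨ B) = 1 → 3/5 = 3/5
(¬(A ↔ A) ↔ (A → A)) ↔ ((B → B) → (B ∨ B)) = 0 ↔ 3/5 = 2/5
¬(A ∨ ¬C) ↔ ((¬(A ↔ A) ↔ (A → A)) ↔ ((B → B) → (B ∨ B))) = 3/5 ↔ 2/5 = 4/5
¬(¬(A ∨ ¬C) ↔ ((¬(A ↔ A) ↔ (A → A)) ↔ ((B → B) → (B ∨ B)))) = ¬4/5 = 1/5
(¬((((B → A) → (C → C)) ↔ ((C ↔ B) ↔ (C → A))) ↔ ¬¬¬B) ∨ ¬¬(B ∨ C)) → ¬(¬(A ∨ ¬C) ↔ ((¬(A ↔ A) ↔ (A → A)) ↔ ((B → B) → (B ∨ B)))) = 3/5 → 1/5 = 3/5

3/5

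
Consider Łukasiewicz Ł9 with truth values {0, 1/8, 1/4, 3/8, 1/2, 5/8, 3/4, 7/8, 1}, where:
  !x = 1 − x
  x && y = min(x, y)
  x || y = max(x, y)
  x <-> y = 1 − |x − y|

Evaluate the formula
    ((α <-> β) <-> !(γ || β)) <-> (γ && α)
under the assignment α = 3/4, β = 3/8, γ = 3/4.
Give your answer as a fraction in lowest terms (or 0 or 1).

7/8

α <-> β = 3/4 <-> 3/8 = 5/8
γ || β = 3/4 || 3/8 = 3/4
!(γ || β) = !3/4 = 1/4
(α <-> β) <-> !(γ || β) = 5/8 <-> 1/4 = 5/8
γ && α = 3/4 && 3/4 = 3/4
((α <-> β) <-> !(γ || β)) <-> (γ && α) = 5/8 <-> 3/4 = 7/8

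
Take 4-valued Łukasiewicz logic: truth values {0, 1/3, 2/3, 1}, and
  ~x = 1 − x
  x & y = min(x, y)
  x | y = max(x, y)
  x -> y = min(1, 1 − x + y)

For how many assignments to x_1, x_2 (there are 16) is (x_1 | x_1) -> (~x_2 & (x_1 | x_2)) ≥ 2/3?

x_1 = 0, x_2 = 0 ↦ 1  ≥
x_1 = 0, x_2 = 1/3 ↦ 1  ≥
x_1 = 0, x_2 = 2/3 ↦ 1  ≥
x_1 = 0, x_2 = 1 ↦ 1  ≥
x_1 = 1/3, x_2 = 0 ↦ 1  ≥
x_1 = 1/3, x_2 = 1/3 ↦ 1  ≥
x_1 = 1/3, x_2 = 2/3 ↦ 1  ≥
x_1 = 1/3, x_2 = 1 ↦ 2/3  ≥
x_1 = 2/3, x_2 = 0 ↦ 1  ≥
x_1 = 2/3, x_2 = 1/3 ↦ 1  ≥
x_1 = 2/3, x_2 = 2/3 ↦ 2/3  ≥
x_1 = 2/3, x_2 = 1 ↦ 1/3  <
x_1 = 1, x_2 = 0 ↦ 1  ≥
x_1 = 1, x_2 = 1/3 ↦ 2/3  ≥
x_1 = 1, x_2 = 2/3 ↦ 1/3  <
x_1 = 1, x_2 = 1 ↦ 0  <
So 13 of the 16 assignments meet the threshold.

13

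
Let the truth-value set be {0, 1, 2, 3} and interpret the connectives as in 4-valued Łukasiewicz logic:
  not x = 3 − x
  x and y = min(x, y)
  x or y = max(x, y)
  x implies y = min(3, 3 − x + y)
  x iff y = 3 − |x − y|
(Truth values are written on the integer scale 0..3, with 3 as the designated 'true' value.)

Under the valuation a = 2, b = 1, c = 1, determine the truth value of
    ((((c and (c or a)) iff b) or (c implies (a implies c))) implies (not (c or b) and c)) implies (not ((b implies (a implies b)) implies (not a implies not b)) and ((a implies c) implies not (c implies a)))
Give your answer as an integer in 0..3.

2

c or a = 1 or 2 = 2
c and (c or a) = 1 and 2 = 1
(c and (c or a)) iff b = 1 iff 1 = 3
a implies c = 2 implies 1 = 2
c implies (a implies c) = 1 implies 2 = 3
((c and (c or a)) iff b) or (c implies (a implies c)) = 3 or 3 = 3
c or b = 1 or 1 = 1
not (c or b) = not 1 = 2
not (c or b) and c = 2 and 1 = 1
(((c and (c or a)) iff b) or (c implies (a implies c))) implies (not (c or b) and c) = 3 implies 1 = 1
a implies b = 2 implies 1 = 2
b implies (a implies b) = 1 implies 2 = 3
not a = not 2 = 1
not b = not 1 = 2
not a implies not b = 1 implies 2 = 3
(b implies (a implies b)) implies (not a implies not b) = 3 implies 3 = 3
not ((b implies (a implies b)) implies (not a implies not b)) = not 3 = 0
a implies c = 2 implies 1 = 2
c implies a = 1 implies 2 = 3
not (c implies a) = not 3 = 0
(a implies c) implies not (c implies a) = 2 implies 0 = 1
not ((b implies (a implies b)) implies (not a implies not b)) and ((a implies c) implies not (c implies a)) = 0 and 1 = 0
((((c and (c or a)) iff b) or (c implies (a implies c))) implies (not (c or b) and c)) implies (not ((b implies (a implies b)) implies (not a implies not b)) and ((a implies c) implies not (c implies a))) = 1 implies 0 = 2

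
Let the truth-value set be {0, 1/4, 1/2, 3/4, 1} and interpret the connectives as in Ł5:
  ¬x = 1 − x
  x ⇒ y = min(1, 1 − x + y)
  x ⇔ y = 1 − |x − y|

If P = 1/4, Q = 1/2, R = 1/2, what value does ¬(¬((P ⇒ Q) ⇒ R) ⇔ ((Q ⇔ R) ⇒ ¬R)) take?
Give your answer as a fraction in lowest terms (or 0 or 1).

P ⇒ Q = 1/4 ⇒ 1/2 = 1
(P ⇒ Q) ⇒ R = 1 ⇒ 1/2 = 1/2
¬((P ⇒ Q) ⇒ R) = ¬1/2 = 1/2
Q ⇔ R = 1/2 ⇔ 1/2 = 1
¬R = ¬1/2 = 1/2
(Q ⇔ R) ⇒ ¬R = 1 ⇒ 1/2 = 1/2
¬((P ⇒ Q) ⇒ R) ⇔ ((Q ⇔ R) ⇒ ¬R) = 1/2 ⇔ 1/2 = 1
¬(¬((P ⇒ Q) ⇒ R) ⇔ ((Q ⇔ R) ⇒ ¬R)) = ¬1 = 0

0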